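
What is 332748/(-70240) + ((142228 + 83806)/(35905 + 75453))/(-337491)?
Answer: -1563182327045263/329972793990840 ≈ -4.7373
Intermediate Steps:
332748/(-70240) + ((142228 + 83806)/(35905 + 75453))/(-337491) = 332748*(-1/70240) + (226034/111358)*(-1/337491) = -83187/17560 + (226034*(1/111358))*(-1/337491) = -83187/17560 + (113017/55679)*(-1/337491) = -83187/17560 - 113017/18791161389 = -1563182327045263/329972793990840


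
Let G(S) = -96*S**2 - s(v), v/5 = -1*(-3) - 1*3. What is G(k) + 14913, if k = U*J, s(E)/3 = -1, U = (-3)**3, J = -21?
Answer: -30848028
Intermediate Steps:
v = 0 (v = 5*(-1*(-3) - 1*3) = 5*(3 - 3) = 5*0 = 0)
U = -27
s(E) = -3 (s(E) = 3*(-1) = -3)
k = 567 (k = -27*(-21) = 567)
G(S) = 3 - 96*S**2 (G(S) = -96*S**2 - 1*(-3) = -96*S**2 + 3 = 3 - 96*S**2)
G(k) + 14913 = (3 - 96*567**2) + 14913 = (3 - 96*321489) + 14913 = (3 - 30862944) + 14913 = -30862941 + 14913 = -30848028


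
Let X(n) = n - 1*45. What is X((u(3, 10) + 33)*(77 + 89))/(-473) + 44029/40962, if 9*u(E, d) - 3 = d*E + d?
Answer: -702624739/58125078 ≈ -12.088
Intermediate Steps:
u(E, d) = 1/3 + d/9 + E*d/9 (u(E, d) = 1/3 + (d*E + d)/9 = 1/3 + (E*d + d)/9 = 1/3 + (d + E*d)/9 = 1/3 + (d/9 + E*d/9) = 1/3 + d/9 + E*d/9)
X(n) = -45 + n (X(n) = n - 45 = -45 + n)
X((u(3, 10) + 33)*(77 + 89))/(-473) + 44029/40962 = (-45 + ((1/3 + (1/9)*10 + (1/9)*3*10) + 33)*(77 + 89))/(-473) + 44029/40962 = (-45 + ((1/3 + 10/9 + 10/3) + 33)*166)*(-1/473) + 44029*(1/40962) = (-45 + (43/9 + 33)*166)*(-1/473) + 44029/40962 = (-45 + (340/9)*166)*(-1/473) + 44029/40962 = (-45 + 56440/9)*(-1/473) + 44029/40962 = (56035/9)*(-1/473) + 44029/40962 = -56035/4257 + 44029/40962 = -702624739/58125078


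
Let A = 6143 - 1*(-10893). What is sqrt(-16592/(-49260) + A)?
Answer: 2*sqrt(645929409930)/12315 ≈ 130.52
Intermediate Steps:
A = 17036 (A = 6143 + 10893 = 17036)
sqrt(-16592/(-49260) + A) = sqrt(-16592/(-49260) + 17036) = sqrt(-16592*(-1/49260) + 17036) = sqrt(4148/12315 + 17036) = sqrt(209802488/12315) = 2*sqrt(645929409930)/12315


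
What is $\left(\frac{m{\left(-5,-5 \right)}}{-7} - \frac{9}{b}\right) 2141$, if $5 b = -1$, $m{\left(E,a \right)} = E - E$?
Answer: $96345$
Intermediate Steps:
$m{\left(E,a \right)} = 0$
$b = - \frac{1}{5}$ ($b = \frac{1}{5} \left(-1\right) = - \frac{1}{5} \approx -0.2$)
$\left(\frac{m{\left(-5,-5 \right)}}{-7} - \frac{9}{b}\right) 2141 = \left(\frac{0}{-7} - \frac{9}{- \frac{1}{5}}\right) 2141 = \left(0 \left(- \frac{1}{7}\right) - -45\right) 2141 = \left(0 + 45\right) 2141 = 45 \cdot 2141 = 96345$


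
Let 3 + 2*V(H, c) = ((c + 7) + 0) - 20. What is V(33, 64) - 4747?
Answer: -4723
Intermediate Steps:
V(H, c) = -8 + c/2 (V(H, c) = -3/2 + (((c + 7) + 0) - 20)/2 = -3/2 + (((7 + c) + 0) - 20)/2 = -3/2 + ((7 + c) - 20)/2 = -3/2 + (-13 + c)/2 = -3/2 + (-13/2 + c/2) = -8 + c/2)
V(33, 64) - 4747 = (-8 + (1/2)*64) - 4747 = (-8 + 32) - 4747 = 24 - 4747 = -4723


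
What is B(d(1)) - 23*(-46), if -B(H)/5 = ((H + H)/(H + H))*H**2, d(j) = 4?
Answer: 978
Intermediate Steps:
B(H) = -5*H**2 (B(H) = -5*(H + H)/(H + H)*H**2 = -5*(2*H)/((2*H))*H**2 = -5*(2*H)*(1/(2*H))*H**2 = -5*H**2)
B(d(1)) - 23*(-46) = -5*4**2 - 23*(-46) = -5*16 + 1058 = -80 + 1058 = 978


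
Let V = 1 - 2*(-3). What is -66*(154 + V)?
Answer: -10626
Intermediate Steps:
V = 7 (V = 1 + 6 = 7)
-66*(154 + V) = -66*(154 + 7) = -66*161 = -10626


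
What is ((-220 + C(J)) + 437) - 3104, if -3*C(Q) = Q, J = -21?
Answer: -2880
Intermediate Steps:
C(Q) = -Q/3
((-220 + C(J)) + 437) - 3104 = ((-220 - ⅓*(-21)) + 437) - 3104 = ((-220 + 7) + 437) - 3104 = (-213 + 437) - 3104 = 224 - 3104 = -2880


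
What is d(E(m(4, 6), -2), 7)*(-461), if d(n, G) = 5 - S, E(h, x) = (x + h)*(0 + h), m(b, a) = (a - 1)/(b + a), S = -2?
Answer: -3227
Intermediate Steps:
m(b, a) = (-1 + a)/(a + b)
E(h, x) = h*(h + x) (E(h, x) = (h + x)*h = h*(h + x))
d(n, G) = 7 (d(n, G) = 5 - 1*(-2) = 5 + 2 = 7)
d(E(m(4, 6), -2), 7)*(-461) = 7*(-461) = -3227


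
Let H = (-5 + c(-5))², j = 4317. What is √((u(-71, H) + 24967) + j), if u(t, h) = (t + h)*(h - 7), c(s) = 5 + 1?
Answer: 2*√7426 ≈ 172.35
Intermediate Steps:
c(s) = 6
H = 1 (H = (-5 + 6)² = 1² = 1)
u(t, h) = (-7 + h)*(h + t) (u(t, h) = (h + t)*(-7 + h) = (-7 + h)*(h + t))
√((u(-71, H) + 24967) + j) = √(((1² - 7*1 - 7*(-71) + 1*(-71)) + 24967) + 4317) = √(((1 - 7 + 497 - 71) + 24967) + 4317) = √((420 + 24967) + 4317) = √(25387 + 4317) = √29704 = 2*√7426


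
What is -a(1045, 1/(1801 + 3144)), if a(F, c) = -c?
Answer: 1/4945 ≈ 0.00020222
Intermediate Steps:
-a(1045, 1/(1801 + 3144)) = -(-1)/(1801 + 3144) = -(-1)/4945 = -1*(-1/4945) = 1/4945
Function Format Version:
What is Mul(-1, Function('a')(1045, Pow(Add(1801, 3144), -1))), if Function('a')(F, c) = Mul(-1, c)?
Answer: Rational(1, 4945) ≈ 0.00020222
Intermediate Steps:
Mul(-1, Function('a')(1045, Pow(Add(1801, 3144), -1))) = Mul(-1, Mul(-1, Pow(Add(1801, 3144), -1))) = Mul(-1, Mul(-1, Pow(4945, -1))) = Mul(-1, Mul(-1, Rational(1, 4945))) = Mul(-1, Rational(-1, 4945)) = Rational(1, 4945)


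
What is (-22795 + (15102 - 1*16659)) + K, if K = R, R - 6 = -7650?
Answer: -31996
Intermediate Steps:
R = -7644 (R = 6 - 7650 = -7644)
K = -7644
(-22795 + (15102 - 1*16659)) + K = (-22795 + (15102 - 1*16659)) - 7644 = (-22795 + (15102 - 16659)) - 7644 = (-22795 - 1557) - 7644 = -24352 - 7644 = -31996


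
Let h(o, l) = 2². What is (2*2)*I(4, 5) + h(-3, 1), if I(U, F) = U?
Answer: 20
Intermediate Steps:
h(o, l) = 4
(2*2)*I(4, 5) + h(-3, 1) = (2*2)*4 + 4 = 4*4 + 4 = 16 + 4 = 20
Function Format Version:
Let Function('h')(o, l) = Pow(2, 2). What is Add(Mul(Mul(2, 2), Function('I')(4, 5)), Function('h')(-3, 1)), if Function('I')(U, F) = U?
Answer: 20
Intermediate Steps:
Function('h')(o, l) = 4
Add(Mul(Mul(2, 2), Function('I')(4, 5)), Function('h')(-3, 1)) = Add(Mul(Mul(2, 2), 4), 4) = Add(Mul(4, 4), 4) = Add(16, 4) = 20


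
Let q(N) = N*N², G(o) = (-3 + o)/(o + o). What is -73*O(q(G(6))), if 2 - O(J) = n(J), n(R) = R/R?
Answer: -73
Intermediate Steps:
G(o) = (-3 + o)/(2*o) (G(o) = (-3 + o)/((2*o)) = (-3 + o)*(1/(2*o)) = (-3 + o)/(2*o))
q(N) = N³
n(R) = 1
O(J) = 1 (O(J) = 2 - 1*1 = 2 - 1 = 1)
-73*O(q(G(6))) = -73*1 = -73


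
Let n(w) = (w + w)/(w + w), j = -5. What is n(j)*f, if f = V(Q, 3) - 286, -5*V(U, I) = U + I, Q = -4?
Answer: -1429/5 ≈ -285.80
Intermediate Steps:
V(U, I) = -I/5 - U/5 (V(U, I) = -(U + I)/5 = -(I + U)/5 = -I/5 - U/5)
n(w) = 1 (n(w) = (2*w)/((2*w)) = (2*w)*(1/(2*w)) = 1)
f = -1429/5 (f = (-⅕*3 - ⅕*(-4)) - 286 = (-⅗ + ⅘) - 286 = ⅕ - 286 = -1429/5 ≈ -285.80)
n(j)*f = 1*(-1429/5) = -1429/5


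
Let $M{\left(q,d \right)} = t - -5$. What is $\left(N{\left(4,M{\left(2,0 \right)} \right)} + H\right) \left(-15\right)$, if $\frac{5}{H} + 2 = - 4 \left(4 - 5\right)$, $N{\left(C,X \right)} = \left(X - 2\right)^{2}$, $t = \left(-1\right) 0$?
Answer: $- \frac{345}{2} \approx -172.5$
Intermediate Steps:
$t = 0$
$M{\left(q,d \right)} = 5$ ($M{\left(q,d \right)} = 0 - -5 = 0 + 5 = 5$)
$N{\left(C,X \right)} = \left(-2 + X\right)^{2}$
$H = \frac{5}{2}$ ($H = \frac{5}{-2 - 4 \left(4 - 5\right)} = \frac{5}{-2 - -4} = \frac{5}{-2 + 4} = \frac{5}{2} \approx 2.5$)
$\left(N{\left(4,M{\left(2,0 \right)} \right)} + H\right) \left(-15\right) = \left(\left(-2 + 5\right)^{2} + \frac{5}{2}\right) \left(-15\right) = \left(3^{2} + \frac{5}{2}\right) \left(-15\right) = \left(9 + \frac{5}{2}\right) \left(-15\right) = \frac{23}{2} \left(-15\right) = - \frac{345}{2}$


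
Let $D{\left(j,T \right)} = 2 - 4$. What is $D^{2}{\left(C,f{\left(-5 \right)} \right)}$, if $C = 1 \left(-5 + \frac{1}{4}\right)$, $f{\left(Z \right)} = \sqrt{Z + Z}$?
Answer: $4$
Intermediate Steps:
$f{\left(Z \right)} = \sqrt{2} \sqrt{Z}$ ($f{\left(Z \right)} = \sqrt{2 Z} = \sqrt{2} \sqrt{Z}$)
$C = - \frac{19}{4}$ ($C = 1 \left(-5 + \frac{1}{4}\right) = 1 \left(- \frac{19}{4}\right) = - \frac{19}{4} \approx -4.75$)
$D{\left(j,T \right)} = -2$
$D^{2}{\left(C,f{\left(-5 \right)} \right)} = \left(-2\right)^{2} = 4$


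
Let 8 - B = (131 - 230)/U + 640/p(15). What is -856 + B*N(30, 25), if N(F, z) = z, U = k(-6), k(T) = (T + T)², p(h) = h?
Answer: -81863/48 ≈ -1705.5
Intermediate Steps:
k(T) = 4*T² (k(T) = (2*T)² = 4*T²)
U = 144 (U = 4*(-6)² = 4*36 = 144)
B = -1631/48 (B = 8 - ((131 - 230)/144 + 640/15) = 8 - (-99*1/144 + 640*(1/15)) = 8 - (-11/16 + 128/3) = 8 - 1*2015/48 = 8 - 2015/48 = -1631/48 ≈ -33.979)
-856 + B*N(30, 25) = -856 - 1631/48*25 = -856 - 40775/48 = -81863/48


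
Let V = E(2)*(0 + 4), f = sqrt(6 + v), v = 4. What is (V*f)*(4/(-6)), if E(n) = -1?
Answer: 8*sqrt(10)/3 ≈ 8.4327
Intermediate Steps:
f = sqrt(10) (f = sqrt(6 + 4) = sqrt(10) ≈ 3.1623)
V = -4 (V = -(0 + 4) = -1*4 = -4)
(V*f)*(4/(-6)) = (-4*sqrt(10))*(4/(-6)) = (-4*sqrt(10))*(4*(-1/6)) = -4*sqrt(10)*(-2/3) = 8*sqrt(10)/3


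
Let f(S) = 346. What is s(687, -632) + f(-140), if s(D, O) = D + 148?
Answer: 1181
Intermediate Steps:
s(D, O) = 148 + D
s(687, -632) + f(-140) = (148 + 687) + 346 = 835 + 346 = 1181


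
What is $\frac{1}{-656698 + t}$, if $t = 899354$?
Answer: $\frac{1}{242656} \approx 4.1211 \cdot 10^{-6}$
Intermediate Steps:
$\frac{1}{-656698 + t} = \frac{1}{-656698 + 899354} = \frac{1}{242656}$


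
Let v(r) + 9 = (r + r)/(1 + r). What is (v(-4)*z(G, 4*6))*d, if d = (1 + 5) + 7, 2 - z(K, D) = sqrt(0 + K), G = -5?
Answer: -494/3 + 247*I*sqrt(5)/3 ≈ -164.67 + 184.1*I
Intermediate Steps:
v(r) = -9 + 2*r/(1 + r) (v(r) = -9 + (r + r)/(1 + r) = -9 + (2*r)/(1 + r) = -9 + 2*r/(1 + r))
z(K, D) = 2 - sqrt(K) (z(K, D) = 2 - sqrt(0 + K) = 2 - sqrt(K))
d = 13 (d = 6 + 7 = 13)
(v(-4)*z(G, 4*6))*d = (((-9 - 7*(-4))/(1 - 4))*(2 - sqrt(-5)))*13 = (((-9 + 28)/(-3))*(2 - I*sqrt(5)))*13 = ((-1/3*19)*(2 - I*sqrt(5)))*13 = -19*(2 - I*sqrt(5))/3*13 = (-38/3 + 19*I*sqrt(5)/3)*13 = -494/3 + 247*I*sqrt(5)/3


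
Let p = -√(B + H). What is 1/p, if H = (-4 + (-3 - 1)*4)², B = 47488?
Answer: -√2993/11972 ≈ -0.0045697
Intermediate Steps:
H = 400 (H = (-4 - 4*4)² = (-4 - 16)² = (-20)² = 400)
p = -4*√2993 (p = -√(47488 + 400) = -√47888 = -4*√2993 ≈ -218.83)
1/p = 1/(-4*√2993) = -√2993/11972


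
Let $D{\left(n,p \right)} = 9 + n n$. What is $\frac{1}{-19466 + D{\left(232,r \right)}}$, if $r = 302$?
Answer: $\frac{1}{34367} \approx 2.9098 \cdot 10^{-5}$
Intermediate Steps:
$D{\left(n,p \right)} = 9 + n^{2}$
$\frac{1}{-19466 + D{\left(232,r \right)}} = \frac{1}{-19466 + \left(9 + 232^{2}\right)} = \frac{1}{-19466 + \left(9 + 53824\right)} = \frac{1}{-19466 + 53833} = \frac{1}{34367}$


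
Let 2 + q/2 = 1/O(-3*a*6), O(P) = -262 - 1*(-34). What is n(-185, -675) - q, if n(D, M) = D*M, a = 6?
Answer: 14236207/114 ≈ 1.2488e+5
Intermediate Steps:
O(P) = -228 (O(P) = -262 + 34 = -228)
q = -457/114 (q = -4 + 2/(-228) = -4 + 2*(-1/228) = -4 - 1/114 = -457/114 ≈ -4.0088)
n(-185, -675) - q = -185*(-675) - 1*(-457/114) = 124875 + 457/114 = 14236207/114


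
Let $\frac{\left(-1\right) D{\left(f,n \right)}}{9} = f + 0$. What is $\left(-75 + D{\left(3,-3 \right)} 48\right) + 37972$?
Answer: $36601$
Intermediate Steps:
$D{\left(f,n \right)} = - 9 f$ ($D{\left(f,n \right)} = - 9 \left(f + 0\right) = - 9 f$)
$\left(-75 + D{\left(3,-3 \right)} 48\right) + 37972 = \left(-75 + \left(-9\right) 3 \cdot 48\right) + 37972 = \left(-75 - 1296\right) + 37972 = -1371 + 37972 = 36601$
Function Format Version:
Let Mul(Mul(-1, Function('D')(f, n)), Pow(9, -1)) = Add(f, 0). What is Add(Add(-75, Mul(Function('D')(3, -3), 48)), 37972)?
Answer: 36601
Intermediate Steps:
Function('D')(f, n) = Mul(-9, f) (Function('D')(f, n) = Mul(-9, Add(f, 0)) = Mul(-9, f))
Add(Add(-75, Mul(Function('D')(3, -3), 48)), 37972) = Add(Add(-75, Mul(Mul(-9, 3), 48)), 37972) = Add(Add(-75, Mul(-27, 48)), 37972) = Add(Add(-75, -1296), 37972) = Add(-1371, 37972) = 36601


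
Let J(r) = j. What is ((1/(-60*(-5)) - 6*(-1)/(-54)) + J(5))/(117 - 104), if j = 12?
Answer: 10703/11700 ≈ 0.91479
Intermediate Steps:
J(r) = 12
((1/(-60*(-5)) - 6*(-1)/(-54)) + J(5))/(117 - 104) = ((1/(-60*(-5)) - 6*(-1)/(-54)) + 12)/(117 - 104) = ((-1/60*(-⅕) + 6*(-1/54)) + 12)/13 = ((1/300 - ⅑) + 12)/13 = (-97/900 + 12)/13 = (1/13)*(10703/900) = 10703/11700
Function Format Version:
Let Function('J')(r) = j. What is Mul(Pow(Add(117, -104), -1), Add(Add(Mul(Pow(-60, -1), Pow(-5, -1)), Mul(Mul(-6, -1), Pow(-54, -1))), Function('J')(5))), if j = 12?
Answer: Rational(10703, 11700) ≈ 0.91479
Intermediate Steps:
Function('J')(r) = 12
Mul(Pow(Add(117, -104), -1), Add(Add(Mul(Pow(-60, -1), Pow(-5, -1)), Mul(Mul(-6, -1), Pow(-54, -1))), Function('J')(5))) = Mul(Pow(Add(117, -104), -1), Add(Add(Mul(Pow(-60, -1), Pow(-5, -1)), Mul(Mul(-6, -1), Pow(-54, -1))), 12)) = Mul(Pow(13, -1), Add(Add(Mul(Rational(-1, 60), Rational(-1, 5)), Mul(6, Rational(-1, 54))), 12)) = Mul(Rational(1, 13), Add(Add(Rational(1, 300), Rational(-1, 9)), 12)) = Mul(Rational(1, 13), Add(Rational(-97, 900), 12)) = Mul(Rational(1, 13), Rational(10703, 900)) = Rational(10703, 11700)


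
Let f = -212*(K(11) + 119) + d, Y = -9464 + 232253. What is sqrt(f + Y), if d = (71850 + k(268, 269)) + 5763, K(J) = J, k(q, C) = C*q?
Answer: 3*sqrt(38326) ≈ 587.31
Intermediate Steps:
Y = 222789
d = 149705 (d = (71850 + 269*268) + 5763 = (71850 + 72092) + 5763 = 143942 + 5763 = 149705)
f = 122145 (f = -212*(11 + 119) + 149705 = -212*130 + 149705 = -27560 + 149705 = 122145)
sqrt(f + Y) = sqrt(122145 + 222789) = sqrt(344934) = 3*sqrt(38326)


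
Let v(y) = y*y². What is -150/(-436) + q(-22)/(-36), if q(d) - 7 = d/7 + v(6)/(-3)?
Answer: 6827/3052 ≈ 2.2369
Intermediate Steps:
v(y) = y³
q(d) = -65 + d/7 (q(d) = 7 + (d/7 + 6³/(-3)) = 7 + (d*(⅐) + 216*(-⅓)) = 7 + (d/7 - 72) = 7 + (-72 + d/7) = -65 + d/7)
-150/(-436) + q(-22)/(-36) = -150/(-436) + (-65 + (⅐)*(-22))/(-36) = -150*(-1/436) + (-65 - 22/7)*(-1/36) = 75/218 - 477/7*(-1/36) = 75/218 + 53/28 = 6827/3052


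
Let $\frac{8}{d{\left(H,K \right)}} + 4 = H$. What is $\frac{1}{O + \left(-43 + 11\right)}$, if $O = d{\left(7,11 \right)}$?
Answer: $- \frac{3}{88} \approx -0.034091$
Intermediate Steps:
$d{\left(H,K \right)} = \frac{8}{-4 + H}$
$O = \frac{8}{3}$ ($O = \frac{8}{-4 + 7} = \frac{8}{3} \approx 2.6667$)
$\frac{1}{O + \left(-43 + 11\right)} = \frac{1}{\frac{8}{3} + \left(-43 + 11\right)} = \frac{1}{\frac{8}{3} - 32} = \frac{1}{- \frac{88}{3}} = - \frac{3}{88}$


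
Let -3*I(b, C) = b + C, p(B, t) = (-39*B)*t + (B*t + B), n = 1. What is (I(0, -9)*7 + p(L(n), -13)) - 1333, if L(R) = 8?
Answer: 2648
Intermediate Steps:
p(B, t) = B - 38*B*t (p(B, t) = -39*B*t + (B + B*t) = B - 38*B*t)
I(b, C) = -C/3 - b/3 (I(b, C) = -(b + C)/3 = -(C + b)/3 = -C/3 - b/3)
(I(0, -9)*7 + p(L(n), -13)) - 1333 = ((-1/3*(-9) - 1/3*0)*7 + 8*(1 - 38*(-13))) - 1333 = ((3 + 0)*7 + 8*(1 + 494)) - 1333 = (3*7 + 8*495) - 1333 = (21 + 3960) - 1333 = 3981 - 1333 = 2648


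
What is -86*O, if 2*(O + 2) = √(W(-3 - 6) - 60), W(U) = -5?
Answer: 172 - 43*I*√65 ≈ 172.0 - 346.68*I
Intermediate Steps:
O = -2 + I*√65/2 (O = -2 + √(-5 - 60)/2 = -2 + √(-65)/2 = -2 + (I*√65)/2 = -2 + I*√65/2 ≈ -2.0 + 4.0311*I)
-86*O = -86*(-2 + I*√65/2) = 172 - 43*I*√65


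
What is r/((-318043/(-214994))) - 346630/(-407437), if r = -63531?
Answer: -5564983657579628/129582485791 ≈ -42946.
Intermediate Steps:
r/((-318043/(-214994))) - 346630/(-407437) = -63531/((-318043/(-214994))) - 346630/(-407437) = -63531/((-318043*(-1/214994))) - 346630*(-1/407437) = -63531/318043/214994 + 346630/407437 = -63531*214994/318043 + 346630/407437 = -13658783814/318043 + 346630/407437 = -5564983657579628/129582485791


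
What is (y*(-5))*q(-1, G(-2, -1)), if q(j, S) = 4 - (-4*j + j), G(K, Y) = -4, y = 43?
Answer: -215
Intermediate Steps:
q(j, S) = 4 + 3*j (q(j, S) = 4 - (-3)*j = 4 + 3*j)
(y*(-5))*q(-1, G(-2, -1)) = (43*(-5))*(4 + 3*(-1)) = -215*(4 - 3) = -215*1 = -215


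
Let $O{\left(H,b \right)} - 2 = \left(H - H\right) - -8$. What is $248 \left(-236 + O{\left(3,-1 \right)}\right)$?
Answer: $-56048$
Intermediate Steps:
$O{\left(H,b \right)} = 10$ ($O{\left(H,b \right)} = 2 + \left(\left(H - H\right) - -8\right) = 2 + \left(0 + 8\right) = 2 + 8 = 10$)
$248 \left(-236 + O{\left(3,-1 \right)}\right) = 248 \left(-236 + 10\right) = 248 \left(-226\right) = -56048$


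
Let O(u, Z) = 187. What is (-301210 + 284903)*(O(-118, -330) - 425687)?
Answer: 6938628500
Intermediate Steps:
(-301210 + 284903)*(O(-118, -330) - 425687) = (-301210 + 284903)*(187 - 425687) = -16307*(-425500) = 6938628500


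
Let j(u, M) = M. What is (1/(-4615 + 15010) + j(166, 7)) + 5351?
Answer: 55696411/10395 ≈ 5358.0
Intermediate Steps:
(1/(-4615 + 15010) + j(166, 7)) + 5351 = (1/(-4615 + 15010) + 7) + 5351 = (1/10395 + 7) + 5351 = 72766/10395 + 5351 = 55696411/10395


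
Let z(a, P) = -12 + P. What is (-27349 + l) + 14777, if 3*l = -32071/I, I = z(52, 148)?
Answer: -5161447/408 ≈ -12651.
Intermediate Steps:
I = 136 (I = -12 + 148 = 136)
l = -32071/408 (l = (-32071/136)/3 = (-32071*1/136)/3 = (⅓)*(-32071/136) = -32071/408 ≈ -78.605)
(-27349 + l) + 14777 = (-27349 - 32071/408) + 14777 = -11190463/408 + 14777 = -5161447/408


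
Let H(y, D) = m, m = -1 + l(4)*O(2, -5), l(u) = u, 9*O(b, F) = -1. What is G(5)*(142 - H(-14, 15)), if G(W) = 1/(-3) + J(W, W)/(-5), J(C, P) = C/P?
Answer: -10328/135 ≈ -76.504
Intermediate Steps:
O(b, F) = -1/9 (O(b, F) = (1/9)*(-1) = -1/9)
G(W) = -8/15 (G(W) = 1/(-3) + (W/W)/(-5) = 1*(-1/3) + 1*(-1/5) = -1/3 - 1/5 = -8/15)
m = -13/9 (m = -1 + 4*(-1/9) = -1 - 4/9 = -13/9 ≈ -1.4444)
H(y, D) = -13/9
G(5)*(142 - H(-14, 15)) = -8*(142 - 1*(-13/9))/15 = -8*(142 + 13/9)/15 = -8/15*1291/9 = -10328/135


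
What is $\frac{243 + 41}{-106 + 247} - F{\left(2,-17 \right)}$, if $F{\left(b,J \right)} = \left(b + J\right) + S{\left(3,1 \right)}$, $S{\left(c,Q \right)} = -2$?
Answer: $\frac{2681}{141} \approx 19.014$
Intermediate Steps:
$F{\left(b,J \right)} = -2 + J + b$ ($F{\left(b,J \right)} = \left(b + J\right) - 2 = \left(J + b\right) - 2 = -2 + J + b$)
$\frac{243 + 41}{-106 + 247} - F{\left(2,-17 \right)} = \frac{243 + 41}{-106 + 247} - \left(-2 - 17 + 2\right) = \frac{284}{141} - -17 = 284 \cdot \frac{1}{141} + 17 = \frac{284}{141} + 17 = \frac{2681}{141}$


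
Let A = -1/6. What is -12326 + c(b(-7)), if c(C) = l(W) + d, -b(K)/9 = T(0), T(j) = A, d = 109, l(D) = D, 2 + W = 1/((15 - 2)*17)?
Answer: -2700398/221 ≈ -12219.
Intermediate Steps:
W = -441/221 (W = -2 + 1/((15 - 2)*17) = -2 + (1/17)/13 = -2 + (1/13)*(1/17) = -2 + 1/221 = -441/221 ≈ -1.9955)
A = -⅙ (A = -1*⅙ = -⅙ ≈ -0.16667)
T(j) = -⅙
b(K) = 3/2 (b(K) = -9*(-⅙) = 3/2)
c(C) = 23648/221 (c(C) = -441/221 + 109 = 23648/221)
-12326 + c(b(-7)) = -12326 + 23648/221 = -2700398/221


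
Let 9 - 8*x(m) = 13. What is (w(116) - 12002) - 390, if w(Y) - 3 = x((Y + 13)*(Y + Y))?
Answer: -24779/2 ≈ -12390.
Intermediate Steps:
x(m) = -½ (x(m) = 9/8 - ⅛*13 = 9/8 - 13/8 = -½)
w(Y) = 5/2 (w(Y) = 3 - ½ = 5/2)
(w(116) - 12002) - 390 = (5/2 - 12002) - 390 = -23999/2 - 390 = -24779/2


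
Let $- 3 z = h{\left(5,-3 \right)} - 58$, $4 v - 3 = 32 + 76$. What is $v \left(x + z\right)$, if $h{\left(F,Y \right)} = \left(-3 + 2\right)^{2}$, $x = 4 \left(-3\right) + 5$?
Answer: $333$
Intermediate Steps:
$x = -7$ ($x = -12 + 5 = -7$)
$v = \frac{111}{4}$ ($v = \frac{3}{4} + \frac{32 + 76}{4} = \frac{3}{4} + \frac{1}{4} \cdot 108 = \frac{3}{4} + 27 = \frac{111}{4} \approx 27.75$)
$h{\left(F,Y \right)} = 1$ ($h{\left(F,Y \right)} = \left(-1\right)^{2} = 1$)
$z = 19$ ($z = - \frac{1 - 58}{3} = \left(- \frac{1}{3}\right) \left(-57\right) = 19$)
$v \left(x + z\right) = \frac{111 \left(-7 + 19\right)}{4} = \frac{111}{4} \cdot 12 = 333$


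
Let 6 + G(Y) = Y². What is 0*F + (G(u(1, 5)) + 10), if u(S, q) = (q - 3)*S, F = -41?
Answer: 8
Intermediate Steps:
u(S, q) = S*(-3 + q) (u(S, q) = (-3 + q)*S = S*(-3 + q))
G(Y) = -6 + Y²
0*F + (G(u(1, 5)) + 10) = 0*(-41) + ((-6 + (1*(-3 + 5))²) + 10) = 0 + ((-6 + (1*2)²) + 10) = 0 + ((-6 + 2²) + 10) = 0 + ((-6 + 4) + 10) = 0 + (-2 + 10) = 0 + 8 = 8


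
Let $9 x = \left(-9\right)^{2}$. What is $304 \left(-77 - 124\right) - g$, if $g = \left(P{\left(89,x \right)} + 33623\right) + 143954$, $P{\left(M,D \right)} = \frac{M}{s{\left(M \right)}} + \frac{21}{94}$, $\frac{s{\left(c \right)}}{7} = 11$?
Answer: $- \frac{1727583061}{7238} \approx -2.3868 \cdot 10^{5}$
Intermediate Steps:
$s{\left(c \right)} = 77$ ($s{\left(c \right)} = 7 \cdot 11 = 77$)
$x = 9$ ($x = \frac{\left(-9\right)^{2}}{9} = \frac{1}{9} \cdot 81 = 9$)
$P{\left(M,D \right)} = \frac{21}{94} + \frac{M}{77}$ ($P{\left(M,D \right)} = \frac{M}{77} + \frac{21}{94} = \frac{21}{94} + \frac{M}{77}$)
$g = \frac{1285312309}{7238}$ ($g = \left(\left(\frac{21}{94} + \frac{1}{77} \cdot 89\right) + 33623\right) + 143954 = \left(\left(\frac{21}{94} + \frac{89}{77}\right) + 33623\right) + 143954 = \left(\frac{9983}{7238} + 33623\right) + 143954 = \frac{243373257}{7238} + 143954 = \frac{1285312309}{7238} \approx 1.7758 \cdot 10^{5}$)
$304 \left(-77 - 124\right) - g = 304 \left(-77 - 124\right) - \frac{1285312309}{7238} = 304 \left(-201\right) - \frac{1285312309}{7238} = -61104 - \frac{1285312309}{7238} = - \frac{1727583061}{7238}$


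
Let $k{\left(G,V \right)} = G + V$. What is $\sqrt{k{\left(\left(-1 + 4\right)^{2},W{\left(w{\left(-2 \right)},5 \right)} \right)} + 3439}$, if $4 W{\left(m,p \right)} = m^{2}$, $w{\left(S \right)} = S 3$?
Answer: $\sqrt{3457} \approx 58.796$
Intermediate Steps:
$w{\left(S \right)} = 3 S$
$W{\left(m,p \right)} = \frac{m^{2}}{4}$
$\sqrt{k{\left(\left(-1 + 4\right)^{2},W{\left(w{\left(-2 \right)},5 \right)} \right)} + 3439} = \sqrt{\left(\left(-1 + 4\right)^{2} + \frac{\left(3 \left(-2\right)\right)^{2}}{4}\right) + 3439} = \sqrt{\left(3^{2} + \frac{\left(-6\right)^{2}}{4}\right) + 3439} = \sqrt{\left(9 + \frac{1}{4} \cdot 36\right) + 3439} = \sqrt{\left(9 + 9\right) + 3439} = \sqrt{18 + 3439} = \sqrt{3457}$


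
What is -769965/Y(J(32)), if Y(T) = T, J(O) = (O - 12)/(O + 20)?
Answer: -2001909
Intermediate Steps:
J(O) = (-12 + O)/(20 + O)
-769965/Y(J(32)) = -769965*(20 + 32)/(-12 + 32) = -769965/(20/52) = -769965/((1/52)*20) = -769965/5/13 = -769965*13/5 = -2001909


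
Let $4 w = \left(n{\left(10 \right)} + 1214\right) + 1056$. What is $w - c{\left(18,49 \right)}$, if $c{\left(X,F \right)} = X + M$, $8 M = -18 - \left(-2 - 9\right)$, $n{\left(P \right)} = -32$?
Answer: $\frac{4339}{8} \approx 542.38$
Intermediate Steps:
$M = - \frac{7}{8}$ ($M = \frac{-18 - \left(-2 - 9\right)}{8} = \frac{-18 - -11}{8} = \frac{-18 + 11}{8} = \frac{1}{8} \left(-7\right) = - \frac{7}{8} \approx -0.875$)
$c{\left(X,F \right)} = - \frac{7}{8} + X$ ($c{\left(X,F \right)} = X - \frac{7}{8} = - \frac{7}{8} + X$)
$w = \frac{1119}{2}$ ($w = \frac{\left(-32 + 1214\right) + 1056}{4} = \frac{1182 + 1056}{4} = \frac{1}{4} \cdot 2238 = \frac{1119}{2} \approx 559.5$)
$w - c{\left(18,49 \right)} = \frac{1119}{2} - \left(- \frac{7}{8} + 18\right) = \frac{1119}{2} - \frac{137}{8} = \frac{4339}{8}$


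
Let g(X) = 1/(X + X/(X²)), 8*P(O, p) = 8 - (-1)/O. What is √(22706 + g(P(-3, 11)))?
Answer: √27725203610/1105 ≈ 150.69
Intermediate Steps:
P(O, p) = 1 + 1/(8*O) (P(O, p) = (8 - (-1)/O)/8 = (8 + 1/O)/8 = 1 + 1/(8*O))
g(X) = 1/(X + 1/X) (g(X) = 1/(X + X/X²) = 1/(X + 1/X))
√(22706 + g(P(-3, 11))) = √(22706 + ((⅛ - 3)/(-3))/(1 + ((⅛ - 3)/(-3))²)) = √(22706 + (-⅓*(-23/8))/(1 + (-⅓*(-23/8))²)) = √(22706 + 23/(24*(1 + (23/24)²))) = √(22706 + 23/(24*(1 + 529/576))) = √(22706 + 23/(24*(1105/576))) = √(22706 + (23/24)*(576/1105)) = √(22706 + 552/1105) = √(25090682/1105) = √27725203610/1105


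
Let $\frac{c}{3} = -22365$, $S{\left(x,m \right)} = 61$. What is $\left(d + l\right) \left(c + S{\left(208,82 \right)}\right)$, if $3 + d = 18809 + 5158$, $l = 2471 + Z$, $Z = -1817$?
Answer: $-1650243012$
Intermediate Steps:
$l = 654$ ($l = 2471 - 1817 = 654$)
$c = -67095$ ($c = 3 \left(-22365\right) = -67095$)
$d = 23964$ ($d = -3 + \left(18809 + 5158\right) = -3 + 23967 = 23964$)
$\left(d + l\right) \left(c + S{\left(208,82 \right)}\right) = \left(23964 + 654\right) \left(-67095 + 61\right) = 24618 \left(-67034\right) = -1650243012$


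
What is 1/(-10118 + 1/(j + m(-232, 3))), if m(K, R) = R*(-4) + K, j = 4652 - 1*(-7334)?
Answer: -11742/118805555 ≈ -9.8834e-5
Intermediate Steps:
j = 11986 (j = 4652 + 7334 = 11986)
m(K, R) = K - 4*R (m(K, R) = -4*R + K = K - 4*R)
1/(-10118 + 1/(j + m(-232, 3))) = 1/(-10118 + 1/(11986 + (-232 - 4*3))) = 1/(-10118 + 1/(11986 + (-232 - 12))) = 1/(-10118 + 1/(11986 - 244)) = 1/(-10118 + 1/11742) = 1/(-118805555/11742) = -11742/118805555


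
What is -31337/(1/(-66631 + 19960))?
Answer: 1462529127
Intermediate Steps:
-31337/(1/(-66631 + 19960)) = -31337/(1/(-46671)) = -31337/(-1/46671) = -31337*(-46671) = 1462529127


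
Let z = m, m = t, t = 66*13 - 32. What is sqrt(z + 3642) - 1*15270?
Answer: -15270 + 2*sqrt(1117) ≈ -15203.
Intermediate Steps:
t = 826 (t = 858 - 32 = 826)
m = 826
z = 826
sqrt(z + 3642) - 1*15270 = sqrt(826 + 3642) - 1*15270 = sqrt(4468) - 15270 = 2*sqrt(1117) - 15270 = -15270 + 2*sqrt(1117)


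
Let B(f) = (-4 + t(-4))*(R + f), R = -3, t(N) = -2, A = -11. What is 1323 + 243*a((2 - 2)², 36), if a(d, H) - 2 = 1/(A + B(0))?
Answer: 12906/7 ≈ 1843.7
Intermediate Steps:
B(f) = 18 - 6*f (B(f) = (-4 - 2)*(-3 + f) = -6*(-3 + f) = 18 - 6*f)
a(d, H) = 15/7 (a(d, H) = 2 + 1/(-11 + (18 - 6*0)) = 2 + 1/(-11 + (18 + 0)) = 2 + 1/(-11 + 18) = 2 + 1/7 = 2 + ⅐ = 15/7)
1323 + 243*a((2 - 2)², 36) = 1323 + 243*(15/7) = 1323 + 3645/7 = 12906/7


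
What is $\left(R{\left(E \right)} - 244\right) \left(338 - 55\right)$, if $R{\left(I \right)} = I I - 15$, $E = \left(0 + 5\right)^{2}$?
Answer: $103578$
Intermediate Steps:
$E = 25$ ($E = 5^{2} = 25$)
$R{\left(I \right)} = -15 + I^{2}$ ($R{\left(I \right)} = I^{2} - 15 = -15 + I^{2}$)
$\left(R{\left(E \right)} - 244\right) \left(338 - 55\right) = \left(\left(-15 + 25^{2}\right) - 244\right) \left(338 - 55\right) = \left(\left(-15 + 625\right) - 244\right) 283 = \left(610 - 244\right) 283 = 366 \cdot 283 = 103578$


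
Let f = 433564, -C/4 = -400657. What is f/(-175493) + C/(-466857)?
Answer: -483662383952/81930135501 ≈ -5.9034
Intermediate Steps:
C = 1602628 (C = -4*(-400657) = 1602628)
f/(-175493) + C/(-466857) = 433564/(-175493) + 1602628/(-466857) = 433564*(-1/175493) + 1602628*(-1/466857) = -433564/175493 - 1602628/466857 = -483662383952/81930135501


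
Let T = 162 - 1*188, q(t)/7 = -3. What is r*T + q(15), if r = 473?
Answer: -12319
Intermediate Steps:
q(t) = -21 (q(t) = 7*(-3) = -21)
T = -26 (T = 162 - 188 = -26)
r*T + q(15) = 473*(-26) - 21 = -12298 - 21 = -12319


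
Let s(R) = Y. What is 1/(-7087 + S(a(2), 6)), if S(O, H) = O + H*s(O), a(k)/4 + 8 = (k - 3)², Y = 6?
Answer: -1/7079 ≈ -0.00014126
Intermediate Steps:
s(R) = 6
a(k) = -32 + 4*(-3 + k)² (a(k) = -32 + 4*(k - 3)² = -32 + 4*(-3 + k)²)
S(O, H) = O + 6*H (S(O, H) = O + H*6 = O + 6*H)
1/(-7087 + S(a(2), 6)) = 1/(-7087 + ((-32 + 4*(-3 + 2)²) + 6*6)) = 1/(-7087 + ((-32 + 4*(-1)²) + 36)) = 1/(-7087 + ((-32 + 4*1) + 36)) = 1/(-7087 + ((-32 + 4) + 36)) = 1/(-7087 + (-28 + 36)) = 1/(-7087 + 8) = 1/(-7079) = -1/7079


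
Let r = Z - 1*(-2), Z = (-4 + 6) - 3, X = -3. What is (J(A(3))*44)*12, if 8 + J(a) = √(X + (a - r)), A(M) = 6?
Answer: -4224 + 528*√2 ≈ -3477.3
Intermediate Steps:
Z = -1 (Z = 2 - 3 = -1)
r = 1 (r = -1 - 1*(-2) = -1 + 2 = 1)
J(a) = -8 + √(-4 + a) (J(a) = -8 + √(-3 + (a - 1*1)) = -8 + √(-3 + (a - 1)) = -8 + √(-3 + (-1 + a)) = -8 + √(-4 + a))
(J(A(3))*44)*12 = ((-8 + √(-4 + 6))*44)*12 = ((-8 + √2)*44)*12 = (-352 + 44*√2)*12 = -4224 + 528*√2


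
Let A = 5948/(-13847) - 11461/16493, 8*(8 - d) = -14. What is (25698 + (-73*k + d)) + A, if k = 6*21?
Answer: 15080865246945/913514284 ≈ 16509.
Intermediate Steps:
d = 39/4 (d = 8 - ⅛*(-14) = 8 + 7/4 = 39/4 ≈ 9.7500)
k = 126
A = -256800831/228378571 (A = 5948*(-1/13847) - 11461*1/16493 = -5948/13847 - 11461/16493 = -256800831/228378571 ≈ -1.1245)
(25698 + (-73*k + d)) + A = (25698 + (-73*126 + 39/4)) - 256800831/228378571 = (25698 + (-9198 + 39/4)) - 256800831/228378571 = (25698 - 36753/4) - 256800831/228378571 = 66039/4 - 256800831/228378571 = 15080865246945/913514284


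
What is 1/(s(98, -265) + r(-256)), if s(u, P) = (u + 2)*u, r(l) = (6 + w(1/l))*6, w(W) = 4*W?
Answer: 32/314749 ≈ 0.00010167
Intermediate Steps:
r(l) = 36 + 24/l (r(l) = (6 + 4/l)*6 = 36 + 24/l)
s(u, P) = u*(2 + u) (s(u, P) = (2 + u)*u = u*(2 + u))
1/(s(98, -265) + r(-256)) = 1/(98*(2 + 98) + (36 + 24/(-256))) = 1/(98*100 + (36 + 24*(-1/256))) = 1/(9800 + (36 - 3/32)) = 1/(9800 + 1149/32) = 1/(314749/32) = 32/314749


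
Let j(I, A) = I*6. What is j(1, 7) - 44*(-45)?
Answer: 1986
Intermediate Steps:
j(I, A) = 6*I
j(1, 7) - 44*(-45) = 6*1 - 44*(-45) = 6 + 1980 = 1986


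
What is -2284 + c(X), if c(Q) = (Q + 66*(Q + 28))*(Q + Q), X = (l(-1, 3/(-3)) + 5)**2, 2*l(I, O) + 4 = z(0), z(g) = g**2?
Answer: 41834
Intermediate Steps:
l(I, O) = -2 (l(I, O) = -2 + (1/2)*0**2 = -2 + (1/2)*0 = -2 + 0 = -2)
X = 9 (X = (-2 + 5)**2 = 3**2 = 9)
c(Q) = 2*Q*(1848 + 67*Q) (c(Q) = (Q + 66*(28 + Q))*(2*Q) = (Q + (1848 + 66*Q))*(2*Q) = (1848 + 67*Q)*(2*Q) = 2*Q*(1848 + 67*Q))
-2284 + c(X) = -2284 + 2*9*(1848 + 67*9) = -2284 + 2*9*(1848 + 603) = -2284 + 2*9*2451 = -2284 + 44118 = 41834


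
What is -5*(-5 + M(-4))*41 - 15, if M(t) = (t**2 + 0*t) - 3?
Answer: -1655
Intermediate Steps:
M(t) = -3 + t**2 (M(t) = (t**2 + 0) - 3 = t**2 - 3 = -3 + t**2)
-5*(-5 + M(-4))*41 - 15 = -5*(-5 + (-3 + (-4)**2))*41 - 15 = -5*(-5 + (-3 + 16))*41 - 15 = -5*(-5 + 13)*41 - 15 = -5*8*41 - 15 = -40*41 - 15 = -1640 - 15 = -1655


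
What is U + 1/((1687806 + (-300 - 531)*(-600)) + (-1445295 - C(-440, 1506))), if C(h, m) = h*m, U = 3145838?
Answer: 4415973238339/1403751 ≈ 3.1458e+6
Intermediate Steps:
U + 1/((1687806 + (-300 - 531)*(-600)) + (-1445295 - C(-440, 1506))) = 3145838 + 1/((1687806 + (-300 - 531)*(-600)) + (-1445295 - (-440)*1506)) = 3145838 + 1/((1687806 - 831*(-600)) + (-1445295 - 1*(-662640))) = 3145838 + 1/((1687806 + 498600) + (-1445295 + 662640)) = 3145838 + 1/(2186406 - 782655) = 3145838 + 1/1403751 = 4415973238339/1403751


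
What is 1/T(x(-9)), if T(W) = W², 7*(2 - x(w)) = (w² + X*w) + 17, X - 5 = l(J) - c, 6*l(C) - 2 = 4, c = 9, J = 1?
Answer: 49/12321 ≈ 0.0039769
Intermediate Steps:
l(C) = 1 (l(C) = ⅓ + (⅙)*4 = ⅓ + ⅔ = 1)
X = -3 (X = 5 + (1 - 1*9) = 5 + (1 - 9) = 5 - 8 = -3)
x(w) = -3/7 - w²/7 + 3*w/7 (x(w) = 2 - ((w² - 3*w) + 17)/7 = 2 - (17 + w² - 3*w)/7 = 2 + (-17/7 - w²/7 + 3*w/7) = -3/7 - w²/7 + 3*w/7)
1/T(x(-9)) = 1/((-3/7 - ⅐*(-9)² + (3/7)*(-9))²) = 1/((-3/7 - ⅐*81 - 27/7)²) = 1/((-3/7 - 81/7 - 27/7)²) = 1/((-111/7)²) = 1/(12321/49) = 49/12321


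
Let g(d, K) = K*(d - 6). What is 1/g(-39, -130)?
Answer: 1/5850 ≈ 0.00017094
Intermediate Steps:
g(d, K) = K*(-6 + d)
1/g(-39, -130) = 1/(-130*(-6 - 39)) = 1/(-130*(-45)) = 1/5850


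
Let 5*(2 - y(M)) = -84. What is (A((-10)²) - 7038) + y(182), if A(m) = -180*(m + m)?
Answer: -215096/5 ≈ -43019.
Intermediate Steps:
y(M) = 94/5 (y(M) = 2 - ⅕*(-84) = 2 + 84/5 = 94/5)
A(m) = -360*m
(A((-10)²) - 7038) + y(182) = (-360*(-10)² - 7038) + 94/5 = (-360*100 - 7038) + 94/5 = (-36000 - 7038) + 94/5 = -43038 + 94/5 = -215096/5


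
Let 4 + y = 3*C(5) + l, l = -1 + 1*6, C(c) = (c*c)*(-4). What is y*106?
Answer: -31694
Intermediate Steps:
C(c) = -4*c² (C(c) = c²*(-4) = -4*c²)
l = 5 (l = -1 + 6 = 5)
y = -299 (y = -4 + (3*(-4*5²) + 5) = -4 + (3*(-4*25) + 5) = -4 + (3*(-100) + 5) = -4 + (-300 + 5) = -4 - 295 = -299)
y*106 = -299*106 = -31694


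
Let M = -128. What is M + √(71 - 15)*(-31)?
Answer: -128 - 62*√14 ≈ -359.98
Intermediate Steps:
M + √(71 - 15)*(-31) = -128 + √(71 - 15)*(-31) = -128 + √56*(-31) = -128 + (2*√14)*(-31) = -128 - 62*√14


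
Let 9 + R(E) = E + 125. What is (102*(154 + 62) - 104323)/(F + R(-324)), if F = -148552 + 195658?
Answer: -82291/46898 ≈ -1.7547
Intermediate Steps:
F = 47106
R(E) = 116 + E (R(E) = -9 + (E + 125) = -9 + (125 + E) = 116 + E)
(102*(154 + 62) - 104323)/(F + R(-324)) = (102*(154 + 62) - 104323)/(47106 + (116 - 324)) = (102*216 - 104323)/(47106 - 208) = (22032 - 104323)/46898 = -82291*1/46898 = -82291/46898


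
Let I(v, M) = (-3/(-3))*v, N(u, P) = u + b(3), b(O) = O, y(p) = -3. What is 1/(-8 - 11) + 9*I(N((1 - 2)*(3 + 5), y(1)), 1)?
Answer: -856/19 ≈ -45.053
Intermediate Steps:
N(u, P) = 3 + u (N(u, P) = u + 3 = 3 + u)
I(v, M) = v (I(v, M) = (-3*(-1/3))*v = 1*v = v)
1/(-8 - 11) + 9*I(N((1 - 2)*(3 + 5), y(1)), 1) = 1/(-8 - 11) + 9*(3 + (1 - 2)*(3 + 5)) = 1/(-19) + 9*(3 - 1*8) = -1/19 + 9*(3 - 8) = -1/19 + 9*(-5) = -1/19 - 45 = -856/19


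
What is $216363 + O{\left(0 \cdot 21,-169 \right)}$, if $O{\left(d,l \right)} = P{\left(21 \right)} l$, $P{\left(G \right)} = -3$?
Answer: $216870$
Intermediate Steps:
$O{\left(d,l \right)} = - 3 l$
$216363 + O{\left(0 \cdot 21,-169 \right)} = 216363 - -507 = 216363 + 507 = 216870$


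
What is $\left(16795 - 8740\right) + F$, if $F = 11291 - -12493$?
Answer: $31839$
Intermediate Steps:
$F = 23784$ ($F = 11291 + 12493 = 23784$)
$\left(16795 - 8740\right) + F = \left(16795 - 8740\right) + 23784 = 8055 + 23784 = 31839$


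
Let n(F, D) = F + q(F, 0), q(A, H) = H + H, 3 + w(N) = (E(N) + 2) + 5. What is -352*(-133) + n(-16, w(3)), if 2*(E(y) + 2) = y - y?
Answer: 46800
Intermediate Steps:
E(y) = -2 (E(y) = -2 + (y - y)/2 = -2 + (½)*0 = -2 + 0 = -2)
w(N) = 2 (w(N) = -3 + ((-2 + 2) + 5) = -3 + (0 + 5) = -3 + 5 = 2)
q(A, H) = 2*H
n(F, D) = F (n(F, D) = F + 2*0 = F + 0 = F)
-352*(-133) + n(-16, w(3)) = -352*(-133) - 16 = 46816 - 16 = 46800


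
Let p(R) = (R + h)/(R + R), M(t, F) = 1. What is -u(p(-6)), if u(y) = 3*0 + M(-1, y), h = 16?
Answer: -1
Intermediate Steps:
p(R) = (16 + R)/(2*R) (p(R) = (R + 16)/(R + R) = (16 + R)/((2*R)) = (16 + R)*(1/(2*R)) = (16 + R)/(2*R))
u(y) = 1 (u(y) = 3*0 + 1 = 0 + 1 = 1)
-u(p(-6)) = -1*1 = -1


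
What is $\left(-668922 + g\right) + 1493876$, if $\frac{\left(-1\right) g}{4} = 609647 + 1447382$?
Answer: $-7403162$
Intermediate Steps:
$g = -8228116$ ($g = - 4 \left(609647 + 1447382\right) = \left(-4\right) 2057029 = -8228116$)
$\left(-668922 + g\right) + 1493876 = \left(-668922 - 8228116\right) + 1493876 = -8897038 + 1493876 = -7403162$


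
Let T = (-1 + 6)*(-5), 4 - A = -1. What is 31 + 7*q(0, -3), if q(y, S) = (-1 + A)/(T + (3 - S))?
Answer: 561/19 ≈ 29.526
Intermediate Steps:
A = 5 (A = 4 - 1*(-1) = 4 + 1 = 5)
T = -25 (T = 5*(-5) = -25)
q(y, S) = 4/(-22 - S) (q(y, S) = (-1 + 5)/(-25 + (3 - S)) = 4/(-22 - S))
31 + 7*q(0, -3) = 31 + 7*(-4/(22 - 3)) = 31 + 7*(-4/19) = 31 - 28/19 = 561/19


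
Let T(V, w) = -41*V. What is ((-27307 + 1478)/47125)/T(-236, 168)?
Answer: -25829/455981500 ≈ -5.6645e-5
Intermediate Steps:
((-27307 + 1478)/47125)/T(-236, 168) = ((-27307 + 1478)/47125)/((-41*(-236))) = -25829*1/47125/9676 = -25829/47125*1/9676 = -25829/455981500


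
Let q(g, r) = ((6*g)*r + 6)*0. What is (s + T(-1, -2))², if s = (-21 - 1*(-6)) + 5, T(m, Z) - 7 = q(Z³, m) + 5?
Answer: 4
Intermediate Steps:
q(g, r) = 0 (q(g, r) = (6*g*r + 6)*0 = (6 + 6*g*r)*0 = 0)
T(m, Z) = 12 (T(m, Z) = 7 + (0 + 5) = 7 + 5 = 12)
s = -10 (s = (-21 + 6) + 5 = -15 + 5 = -10)
(s + T(-1, -2))² = (-10 + 12)² = 2² = 4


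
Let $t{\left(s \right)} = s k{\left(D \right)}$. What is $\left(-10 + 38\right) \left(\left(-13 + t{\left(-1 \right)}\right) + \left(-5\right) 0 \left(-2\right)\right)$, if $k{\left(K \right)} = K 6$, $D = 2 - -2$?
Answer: $-1036$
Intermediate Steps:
$D = 4$ ($D = 2 + 2 = 4$)
$k{\left(K \right)} = 6 K$
$t{\left(s \right)} = 24 s$ ($t{\left(s \right)} = s 6 \cdot 4 = s 24 = 24 s$)
$\left(-10 + 38\right) \left(\left(-13 + t{\left(-1 \right)}\right) + \left(-5\right) 0 \left(-2\right)\right) = \left(-10 + 38\right) \left(\left(-13 + 24 \left(-1\right)\right) + \left(-5\right) 0 \left(-2\right)\right) = 28 \left(\left(-13 - 24\right) + 0 \left(-2\right)\right) = 28 \left(-37 + 0\right) = 28 \left(-37\right) = -1036$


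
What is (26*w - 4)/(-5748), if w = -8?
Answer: 53/1437 ≈ 0.036882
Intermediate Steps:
(26*w - 4)/(-5748) = (26*(-8) - 4)/(-5748) = (-208 - 4)*(-1/5748) = -212*(-1/5748) = 53/1437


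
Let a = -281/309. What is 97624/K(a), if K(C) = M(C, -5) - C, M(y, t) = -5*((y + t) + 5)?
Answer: 5027636/281 ≈ 17892.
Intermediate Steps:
M(y, t) = -25 - 5*t - 5*y (M(y, t) = -5*((t + y) + 5) = -5*(5 + t + y) = -25 - 5*t - 5*y)
a = -281/309 (a = -281*1/309 = -281/309 ≈ -0.90938)
K(C) = -6*C (K(C) = (-25 - 5*(-5) - 5*C) - C = (-25 + 25 - 5*C) - C = -5*C - C = -6*C)
97624/K(a) = 97624/((-6*(-281/309))) = 97624/(562/103) = 97624*(103/562) = 5027636/281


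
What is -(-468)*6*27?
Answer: 75816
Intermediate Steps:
-(-468)*6*27 = -36*(-78)*27 = 2808*27 = 75816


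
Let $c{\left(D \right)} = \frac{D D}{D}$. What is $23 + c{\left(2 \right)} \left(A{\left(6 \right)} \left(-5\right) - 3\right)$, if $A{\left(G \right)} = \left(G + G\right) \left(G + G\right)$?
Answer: $-1423$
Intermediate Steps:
$A{\left(G \right)} = 4 G^{2}$ ($A{\left(G \right)} = 2 G 2 G = 4 G^{2}$)
$c{\left(D \right)} = D$ ($c{\left(D \right)} = \frac{D^{2}}{D} = D$)
$23 + c{\left(2 \right)} \left(A{\left(6 \right)} \left(-5\right) - 3\right) = 23 + 2 \left(4 \cdot 6^{2} \left(-5\right) - 3\right) = 23 + 2 \left(4 \cdot 36 \left(-5\right) - 3\right) = 23 + 2 \left(144 \left(-5\right) - 3\right) = 23 + 2 \left(-720 - 3\right) = 23 + 2 \left(-723\right) = 23 - 1446 = -1423$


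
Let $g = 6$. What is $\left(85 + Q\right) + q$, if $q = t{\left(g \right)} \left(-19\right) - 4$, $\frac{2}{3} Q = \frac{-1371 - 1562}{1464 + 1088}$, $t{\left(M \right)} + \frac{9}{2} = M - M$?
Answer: $\frac{841017}{5104} \approx 164.78$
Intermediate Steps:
$t{\left(M \right)} = - \frac{9}{2}$ ($t{\left(M \right)} = - \frac{9}{2} + \left(M - M\right) = - \frac{9}{2} + 0 = - \frac{9}{2}$)
$Q = - \frac{8799}{5104}$ ($Q = \frac{3 \frac{-1371 - 1562}{1464 + 1088}}{2} = \frac{3 \left(- \frac{2933}{2552}\right)}{2} = \frac{3 \left(\left(-2933\right) \frac{1}{2552}\right)}{2} = \frac{3}{2} \left(- \frac{2933}{2552}\right) = - \frac{8799}{5104} \approx -1.7239$)
$q = \frac{163}{2}$ ($q = \left(- \frac{9}{2}\right) \left(-19\right) - 4 = \frac{171}{2} - 4 = \frac{163}{2} \approx 81.5$)
$\left(85 + Q\right) + q = \left(85 - \frac{8799}{5104}\right) + \frac{163}{2} = \frac{425041}{5104} + \frac{163}{2} = \frac{841017}{5104}$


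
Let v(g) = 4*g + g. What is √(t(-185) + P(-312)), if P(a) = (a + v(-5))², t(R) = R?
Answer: 2*√28346 ≈ 336.73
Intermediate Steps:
v(g) = 5*g
P(a) = (-25 + a)² (P(a) = (a + 5*(-5))² = (a - 25)² = (-25 + a)²)
√(t(-185) + P(-312)) = √(-185 + (-25 - 312)²) = √(-185 + (-337)²) = √(-185 + 113569) = √113384 = 2*√28346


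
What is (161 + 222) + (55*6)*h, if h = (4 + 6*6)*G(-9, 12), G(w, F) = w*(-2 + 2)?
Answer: 383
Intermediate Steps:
G(w, F) = 0 (G(w, F) = w*0 = 0)
h = 0 (h = (4 + 6*6)*0 = (4 + 36)*0 = 40*0 = 0)
(161 + 222) + (55*6)*h = (161 + 222) + (55*6)*0 = 383 + 330*0 = 383 + 0 = 383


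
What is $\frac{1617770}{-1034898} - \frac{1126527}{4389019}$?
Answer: $- \frac{4133131903438}{2271093492531} \approx -1.8199$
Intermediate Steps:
$\frac{1617770}{-1034898} - \frac{1126527}{4389019} = 1617770 \left(- \frac{1}{1034898}\right) - \frac{1126527}{4389019} = - \frac{808885}{517449} - \frac{1126527}{4389019} = - \frac{4133131903438}{2271093492531}$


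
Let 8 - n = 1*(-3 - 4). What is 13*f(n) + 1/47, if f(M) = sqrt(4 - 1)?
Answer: 1/47 + 13*sqrt(3) ≈ 22.538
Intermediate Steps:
n = 15 (n = 8 - (-3 - 4) = 8 - (-7) = 8 - 1*(-7) = 8 + 7 = 15)
f(M) = sqrt(3)
13*f(n) + 1/47 = 13*sqrt(3) + 1/47 = 1/47 + 13*sqrt(3)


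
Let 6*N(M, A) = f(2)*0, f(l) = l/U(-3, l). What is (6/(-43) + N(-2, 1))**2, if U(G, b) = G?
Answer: 36/1849 ≈ 0.019470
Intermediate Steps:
f(l) = -l/3 (f(l) = l/(-3) = l*(-1/3) = -l/3)
N(M, A) = 0 (N(M, A) = (-1/3*2*0)/6 = (-2/3*0)/6 = (1/6)*0 = 0)
(6/(-43) + N(-2, 1))**2 = (6/(-43) + 0)**2 = (6*(-1/43) + 0)**2 = (-6/43 + 0)**2 = (-6/43)**2 = 36/1849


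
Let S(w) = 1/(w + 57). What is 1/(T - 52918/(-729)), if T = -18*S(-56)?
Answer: 729/39796 ≈ 0.018318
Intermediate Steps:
S(w) = 1/(57 + w)
T = -18 (T = -18/(57 - 56) = -18/1 = -18*1 = -18)
1/(T - 52918/(-729)) = 1/(-18 - 52918/(-729)) = 1/(-18 - 52918*(-1/729)) = 1/(-18 + 52918/729) = 1/(39796/729) = 729/39796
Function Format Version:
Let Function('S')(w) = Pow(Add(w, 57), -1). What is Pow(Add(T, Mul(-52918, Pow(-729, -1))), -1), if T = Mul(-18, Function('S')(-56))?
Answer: Rational(729, 39796) ≈ 0.018318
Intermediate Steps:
Function('S')(w) = Pow(Add(57, w), -1)
T = -18 (T = Mul(-18, Pow(Add(57, -56), -1)) = Mul(-18, Pow(1, -1)) = Mul(-18, 1) = -18)
Pow(Add(T, Mul(-52918, Pow(-729, -1))), -1) = Pow(Add(-18, Mul(-52918, Pow(-729, -1))), -1) = Pow(Add(-18, Mul(-52918, Rational(-1, 729))), -1) = Pow(Add(-18, Rational(52918, 729)), -1) = Pow(Rational(39796, 729), -1) = Rational(729, 39796)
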